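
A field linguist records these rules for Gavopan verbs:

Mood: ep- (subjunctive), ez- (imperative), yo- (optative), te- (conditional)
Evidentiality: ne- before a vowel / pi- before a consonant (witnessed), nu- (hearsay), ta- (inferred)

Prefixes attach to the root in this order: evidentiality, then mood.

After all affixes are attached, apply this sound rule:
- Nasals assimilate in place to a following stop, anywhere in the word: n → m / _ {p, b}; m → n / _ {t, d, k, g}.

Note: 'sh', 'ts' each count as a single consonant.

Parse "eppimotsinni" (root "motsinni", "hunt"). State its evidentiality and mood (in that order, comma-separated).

Segment: ep-pi-motsinni.
evidentiality: ne/pi- → witnessed.
mood: ep- → subjunctive.

witnessed, subjunctive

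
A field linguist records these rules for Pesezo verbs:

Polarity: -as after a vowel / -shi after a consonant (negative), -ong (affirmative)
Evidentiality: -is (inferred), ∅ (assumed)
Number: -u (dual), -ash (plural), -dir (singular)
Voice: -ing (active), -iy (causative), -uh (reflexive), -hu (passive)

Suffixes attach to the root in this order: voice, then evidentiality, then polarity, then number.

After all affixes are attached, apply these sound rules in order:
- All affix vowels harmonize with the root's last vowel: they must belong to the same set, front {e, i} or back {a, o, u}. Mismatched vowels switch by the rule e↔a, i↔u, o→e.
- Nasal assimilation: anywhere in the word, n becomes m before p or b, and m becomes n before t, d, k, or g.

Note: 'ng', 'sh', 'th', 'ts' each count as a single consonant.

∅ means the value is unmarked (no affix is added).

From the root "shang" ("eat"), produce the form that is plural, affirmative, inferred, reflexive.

shanguhusongash

Attach voice reflexive -uh → shanguh.
Attach evidentiality inferred -is → shanguhis.
Attach polarity affirmative -ong → shanguhisong.
Attach number plural -ash → shanguhisongash.
Apply vowel harmony: shanguhisongash → shanguhusongash.
Nasal assimilation: no change.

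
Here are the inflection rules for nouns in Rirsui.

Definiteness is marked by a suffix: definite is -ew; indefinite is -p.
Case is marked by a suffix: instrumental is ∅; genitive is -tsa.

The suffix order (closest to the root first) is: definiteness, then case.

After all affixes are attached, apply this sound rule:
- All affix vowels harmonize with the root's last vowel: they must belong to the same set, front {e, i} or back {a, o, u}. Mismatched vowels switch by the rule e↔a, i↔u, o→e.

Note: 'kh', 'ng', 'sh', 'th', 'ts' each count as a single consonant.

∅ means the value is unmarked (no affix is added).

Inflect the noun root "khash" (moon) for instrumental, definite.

Attach definiteness definite -ew → khashew.
case = instrumental: zero marking, form stays khashew.
Apply vowel harmony: khashew → khashaw.

khashaw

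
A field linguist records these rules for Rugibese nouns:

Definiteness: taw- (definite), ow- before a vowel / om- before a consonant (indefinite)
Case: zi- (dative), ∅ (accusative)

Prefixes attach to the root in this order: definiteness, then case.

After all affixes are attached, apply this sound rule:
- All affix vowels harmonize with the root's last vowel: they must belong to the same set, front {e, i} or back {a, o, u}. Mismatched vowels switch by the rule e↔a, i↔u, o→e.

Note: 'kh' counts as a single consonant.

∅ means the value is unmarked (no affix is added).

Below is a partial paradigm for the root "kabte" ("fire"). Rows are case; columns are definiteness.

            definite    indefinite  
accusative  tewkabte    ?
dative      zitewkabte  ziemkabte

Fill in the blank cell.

Attach definiteness indefinite om- (before consonant 'k') → omkabte.
case = accusative: zero marking, form stays omkabte.
Apply vowel harmony: omkabte → emkabte.

emkabte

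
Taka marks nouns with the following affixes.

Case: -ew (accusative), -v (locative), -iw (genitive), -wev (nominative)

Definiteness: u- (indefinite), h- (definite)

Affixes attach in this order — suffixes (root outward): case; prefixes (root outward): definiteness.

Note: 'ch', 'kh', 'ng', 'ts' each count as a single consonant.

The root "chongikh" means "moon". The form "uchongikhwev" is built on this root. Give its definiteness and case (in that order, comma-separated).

indefinite, nominative

Segment: u-chongikh-wev.
definiteness: u- → indefinite.
case: -wev → nominative.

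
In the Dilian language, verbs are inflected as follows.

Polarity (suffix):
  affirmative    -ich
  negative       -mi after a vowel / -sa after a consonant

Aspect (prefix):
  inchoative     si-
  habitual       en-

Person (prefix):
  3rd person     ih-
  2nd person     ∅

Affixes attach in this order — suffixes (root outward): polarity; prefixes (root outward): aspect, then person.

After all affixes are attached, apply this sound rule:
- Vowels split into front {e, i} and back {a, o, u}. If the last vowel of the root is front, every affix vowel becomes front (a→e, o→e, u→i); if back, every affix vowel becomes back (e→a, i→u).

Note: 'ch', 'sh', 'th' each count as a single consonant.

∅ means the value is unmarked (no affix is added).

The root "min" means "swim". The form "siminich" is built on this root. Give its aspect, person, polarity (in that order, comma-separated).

Segment: si-min-ich.
aspect: si- → inchoative.
person: ∅ → 2nd person.
polarity: -ich → affirmative.

inchoative, 2nd person, affirmative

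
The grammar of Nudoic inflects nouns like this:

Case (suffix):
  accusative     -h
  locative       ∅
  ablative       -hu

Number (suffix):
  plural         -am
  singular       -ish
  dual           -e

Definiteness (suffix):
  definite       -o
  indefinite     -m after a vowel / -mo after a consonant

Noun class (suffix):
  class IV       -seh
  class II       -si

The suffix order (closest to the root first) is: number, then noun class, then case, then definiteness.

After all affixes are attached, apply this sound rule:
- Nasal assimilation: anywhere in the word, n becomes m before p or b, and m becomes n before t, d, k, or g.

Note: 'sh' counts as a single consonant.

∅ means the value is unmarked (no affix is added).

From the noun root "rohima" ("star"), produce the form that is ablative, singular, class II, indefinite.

rohimaishsihum

Attach number singular -ish → rohimaish.
Attach noun class class II -si → rohimaishsi.
Attach case ablative -hu → rohimaishsihu.
Attach definiteness indefinite -m (after vowel 'u') → rohimaishsihum.
Nasal assimilation: no change.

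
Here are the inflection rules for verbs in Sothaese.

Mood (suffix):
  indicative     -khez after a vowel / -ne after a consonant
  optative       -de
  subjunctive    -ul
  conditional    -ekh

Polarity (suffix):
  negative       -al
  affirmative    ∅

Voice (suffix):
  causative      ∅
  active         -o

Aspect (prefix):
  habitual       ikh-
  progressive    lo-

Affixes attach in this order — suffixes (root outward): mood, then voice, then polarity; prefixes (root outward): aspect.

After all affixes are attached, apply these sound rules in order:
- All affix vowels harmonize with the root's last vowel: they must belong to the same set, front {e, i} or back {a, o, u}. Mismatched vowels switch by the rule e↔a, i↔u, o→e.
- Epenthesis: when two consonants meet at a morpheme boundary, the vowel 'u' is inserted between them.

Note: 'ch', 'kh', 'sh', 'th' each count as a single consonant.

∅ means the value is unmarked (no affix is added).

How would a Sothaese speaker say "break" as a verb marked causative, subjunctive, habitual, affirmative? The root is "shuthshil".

ikhushuthshilil

Attach aspect habitual ikh- → ikhshuthshil.
Attach mood subjunctive -ul → ikhshuthshilul.
voice = causative: zero marking, form stays ikhshuthshilul.
polarity = affirmative: zero marking, form stays ikhshuthshilul.
Apply vowel harmony: ikhshuthshilul → ikhshuthshilil.
Apply epenthesis: ikhshuthshilil → ikhushuthshilil.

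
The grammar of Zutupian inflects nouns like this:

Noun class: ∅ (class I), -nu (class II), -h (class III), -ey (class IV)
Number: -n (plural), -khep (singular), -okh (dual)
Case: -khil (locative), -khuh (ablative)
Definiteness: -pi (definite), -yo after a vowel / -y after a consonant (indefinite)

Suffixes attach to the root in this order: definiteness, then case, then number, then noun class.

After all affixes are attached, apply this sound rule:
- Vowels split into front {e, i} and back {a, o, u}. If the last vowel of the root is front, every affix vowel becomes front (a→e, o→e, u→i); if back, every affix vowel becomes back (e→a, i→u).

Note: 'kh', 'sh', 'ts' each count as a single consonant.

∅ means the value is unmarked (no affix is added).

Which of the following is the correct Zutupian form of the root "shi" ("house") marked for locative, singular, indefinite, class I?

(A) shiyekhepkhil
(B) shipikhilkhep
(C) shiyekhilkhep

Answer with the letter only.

C

Attach definiteness indefinite -yo (after vowel 'i') → shiyo.
Attach case locative -khil → shiyokhil.
Attach number singular -khep → shiyokhilkhep.
noun class = class I: zero marking, form stays shiyokhilkhep.
Apply vowel harmony: shiyokhilkhep → shiyekhilkhep.
So the correct form is shiyekhilkhep, option (C).
(B) shipikhilkhep is wrong: it uses definite instead of indefinite for definiteness.
(A) shiyekhepkhil is wrong: it has the affixes in the wrong order.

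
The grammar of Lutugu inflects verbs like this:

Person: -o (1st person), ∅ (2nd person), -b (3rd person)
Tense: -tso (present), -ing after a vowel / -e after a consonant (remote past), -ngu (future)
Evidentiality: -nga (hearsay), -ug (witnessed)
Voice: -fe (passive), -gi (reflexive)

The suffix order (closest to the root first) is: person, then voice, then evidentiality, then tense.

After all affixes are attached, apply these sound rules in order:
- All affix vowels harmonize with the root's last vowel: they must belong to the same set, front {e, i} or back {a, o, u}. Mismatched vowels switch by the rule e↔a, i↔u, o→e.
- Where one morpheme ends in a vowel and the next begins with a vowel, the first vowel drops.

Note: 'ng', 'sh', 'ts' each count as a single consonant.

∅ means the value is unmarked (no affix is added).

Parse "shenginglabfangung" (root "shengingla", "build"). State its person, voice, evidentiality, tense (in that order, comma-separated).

3rd person, passive, hearsay, remote past

Segment: shengingla-b-fe-nga-ing.
person: -b → 3rd person.
voice: -fe → passive.
evidentiality: -nga → hearsay.
tense: -ing/e → remote past.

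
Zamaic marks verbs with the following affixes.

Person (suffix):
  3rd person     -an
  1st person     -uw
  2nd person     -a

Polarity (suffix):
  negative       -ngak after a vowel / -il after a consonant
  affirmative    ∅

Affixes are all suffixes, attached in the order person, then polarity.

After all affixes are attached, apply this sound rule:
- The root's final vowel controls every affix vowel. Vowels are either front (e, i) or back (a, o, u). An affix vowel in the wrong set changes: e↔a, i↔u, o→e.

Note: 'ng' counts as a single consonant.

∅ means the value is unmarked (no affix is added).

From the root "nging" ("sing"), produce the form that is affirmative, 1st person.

ngingiw

Attach person 1st person -uw → nginguw.
polarity = affirmative: zero marking, form stays nginguw.
Apply vowel harmony: nginguw → ngingiw.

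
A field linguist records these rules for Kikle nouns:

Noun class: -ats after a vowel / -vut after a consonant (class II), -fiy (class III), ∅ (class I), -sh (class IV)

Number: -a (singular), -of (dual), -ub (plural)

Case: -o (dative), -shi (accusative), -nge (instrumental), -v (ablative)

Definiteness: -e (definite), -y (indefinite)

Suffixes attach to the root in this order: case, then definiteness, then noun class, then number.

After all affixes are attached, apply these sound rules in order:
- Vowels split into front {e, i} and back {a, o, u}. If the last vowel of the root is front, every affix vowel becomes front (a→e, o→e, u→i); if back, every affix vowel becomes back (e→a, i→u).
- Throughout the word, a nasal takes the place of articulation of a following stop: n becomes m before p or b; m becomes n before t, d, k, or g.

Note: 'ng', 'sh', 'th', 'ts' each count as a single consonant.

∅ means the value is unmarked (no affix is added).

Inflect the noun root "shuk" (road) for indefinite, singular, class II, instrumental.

shukngayvuta

Attach case instrumental -nge → shuknge.
Attach definiteness indefinite -y → shukngey.
Attach noun class class II -vut (after consonant 'y') → shukngeyvut.
Attach number singular -a → shukngeyvuta.
Apply vowel harmony: shukngeyvuta → shukngayvuta.
Nasal assimilation: no change.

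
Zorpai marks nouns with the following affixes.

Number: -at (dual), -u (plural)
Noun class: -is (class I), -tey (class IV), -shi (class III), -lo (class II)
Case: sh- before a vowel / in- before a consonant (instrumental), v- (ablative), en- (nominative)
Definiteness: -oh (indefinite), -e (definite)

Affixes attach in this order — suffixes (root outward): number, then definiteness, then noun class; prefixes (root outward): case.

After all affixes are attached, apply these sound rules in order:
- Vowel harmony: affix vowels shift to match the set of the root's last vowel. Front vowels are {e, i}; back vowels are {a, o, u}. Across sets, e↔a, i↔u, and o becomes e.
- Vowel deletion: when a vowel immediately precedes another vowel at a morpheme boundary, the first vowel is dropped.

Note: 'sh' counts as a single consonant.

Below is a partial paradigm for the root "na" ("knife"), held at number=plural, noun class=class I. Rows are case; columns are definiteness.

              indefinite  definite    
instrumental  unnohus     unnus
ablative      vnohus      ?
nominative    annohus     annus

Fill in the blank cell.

vnus

Attach number plural -u → nau.
Attach definiteness definite -e → naue.
Attach noun class class I -is → naueis.
Attach case ablative v- → vnaueis.
Apply vowel harmony: vnaueis → vnauaus.
Apply vowel deletion: vnauaus → vnus.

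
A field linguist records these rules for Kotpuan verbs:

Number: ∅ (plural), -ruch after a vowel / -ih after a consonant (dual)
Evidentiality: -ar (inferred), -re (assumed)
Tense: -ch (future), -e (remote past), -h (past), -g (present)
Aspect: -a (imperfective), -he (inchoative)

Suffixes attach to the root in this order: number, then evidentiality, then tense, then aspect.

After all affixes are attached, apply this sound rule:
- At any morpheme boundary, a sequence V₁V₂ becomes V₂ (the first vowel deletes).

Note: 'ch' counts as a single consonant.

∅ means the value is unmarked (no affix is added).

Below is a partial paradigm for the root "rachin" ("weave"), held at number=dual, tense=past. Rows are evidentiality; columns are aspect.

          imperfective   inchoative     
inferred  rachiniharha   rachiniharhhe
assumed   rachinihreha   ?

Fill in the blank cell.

rachinihrehhe

Attach number dual -ih (after consonant 'n') → rachinih.
Attach evidentiality assumed -re → rachinihre.
Attach tense past -h → rachinihreh.
Attach aspect inchoative -he → rachinihrehhe.
Vowel deletion: no change.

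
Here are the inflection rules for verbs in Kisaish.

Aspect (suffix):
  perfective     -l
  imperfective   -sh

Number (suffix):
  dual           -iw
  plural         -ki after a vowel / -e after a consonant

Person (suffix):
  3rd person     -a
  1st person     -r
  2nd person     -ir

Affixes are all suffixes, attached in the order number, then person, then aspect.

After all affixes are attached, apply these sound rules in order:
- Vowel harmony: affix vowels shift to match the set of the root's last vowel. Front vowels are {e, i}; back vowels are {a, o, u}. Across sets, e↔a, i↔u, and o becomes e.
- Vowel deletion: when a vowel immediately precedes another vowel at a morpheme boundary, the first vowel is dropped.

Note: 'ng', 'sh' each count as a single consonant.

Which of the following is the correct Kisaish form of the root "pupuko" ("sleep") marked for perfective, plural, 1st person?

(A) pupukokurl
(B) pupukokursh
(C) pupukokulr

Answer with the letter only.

Attach number plural -ki (after vowel 'o') → pupukoki.
Attach person 1st person -r → pupukokir.
Attach aspect perfective -l → pupukokirl.
Apply vowel harmony: pupukokirl → pupukokurl.
Vowel deletion: no change.
So the correct form is pupukokurl, option (A).
(C) pupukokulr is wrong: it has the affixes in the wrong order.
(B) pupukokursh is wrong: it uses imperfective instead of perfective for aspect.

A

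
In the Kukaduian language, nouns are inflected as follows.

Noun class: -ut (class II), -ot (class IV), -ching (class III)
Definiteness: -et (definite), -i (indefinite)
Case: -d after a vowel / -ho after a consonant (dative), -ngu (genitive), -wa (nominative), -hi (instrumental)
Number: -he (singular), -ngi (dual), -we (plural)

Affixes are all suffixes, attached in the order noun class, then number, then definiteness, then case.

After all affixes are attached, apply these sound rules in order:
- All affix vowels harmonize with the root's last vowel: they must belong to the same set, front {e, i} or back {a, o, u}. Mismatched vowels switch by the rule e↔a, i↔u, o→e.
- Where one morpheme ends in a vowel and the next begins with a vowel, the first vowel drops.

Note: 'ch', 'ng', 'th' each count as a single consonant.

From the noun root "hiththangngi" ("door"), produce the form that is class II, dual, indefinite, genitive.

hiththangngitngingi

Attach noun class class II -ut → hiththangngiut.
Attach number dual -ngi → hiththangngiutngi.
Attach definiteness indefinite -i → hiththangngiutngii.
Attach case genitive -ngu → hiththangngiutngiingu.
Apply vowel harmony: hiththangngiutngiingu → hiththangngiitngiingi.
Apply vowel deletion: hiththangngiitngiingi → hiththangngitngingi.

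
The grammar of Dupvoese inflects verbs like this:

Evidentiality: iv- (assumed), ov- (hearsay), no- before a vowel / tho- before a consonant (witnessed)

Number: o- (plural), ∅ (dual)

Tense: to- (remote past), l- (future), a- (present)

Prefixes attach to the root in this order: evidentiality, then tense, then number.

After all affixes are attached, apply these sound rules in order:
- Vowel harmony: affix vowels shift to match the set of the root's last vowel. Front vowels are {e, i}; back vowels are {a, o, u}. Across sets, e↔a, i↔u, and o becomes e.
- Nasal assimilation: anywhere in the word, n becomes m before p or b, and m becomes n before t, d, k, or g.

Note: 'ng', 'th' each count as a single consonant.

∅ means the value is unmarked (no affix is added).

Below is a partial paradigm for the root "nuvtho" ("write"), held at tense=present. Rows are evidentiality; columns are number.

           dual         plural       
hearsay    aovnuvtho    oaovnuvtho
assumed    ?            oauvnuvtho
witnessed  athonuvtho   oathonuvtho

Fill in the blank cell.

auvnuvtho

Attach evidentiality assumed iv- → ivnuvtho.
Attach tense present a- → aivnuvtho.
number = dual: zero marking, form stays aivnuvtho.
Apply vowel harmony: aivnuvtho → auvnuvtho.
Nasal assimilation: no change.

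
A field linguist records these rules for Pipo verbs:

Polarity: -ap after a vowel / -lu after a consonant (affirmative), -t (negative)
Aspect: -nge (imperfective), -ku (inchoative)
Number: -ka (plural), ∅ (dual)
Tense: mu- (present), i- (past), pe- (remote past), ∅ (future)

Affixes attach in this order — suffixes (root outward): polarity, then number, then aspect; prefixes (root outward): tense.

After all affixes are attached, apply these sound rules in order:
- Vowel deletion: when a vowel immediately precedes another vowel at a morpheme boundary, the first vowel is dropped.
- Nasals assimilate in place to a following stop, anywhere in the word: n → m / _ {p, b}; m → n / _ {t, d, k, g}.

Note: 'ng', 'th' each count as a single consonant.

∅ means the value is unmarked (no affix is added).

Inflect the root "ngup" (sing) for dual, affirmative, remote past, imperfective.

penguplunge

Attach tense remote past pe- → pengup.
Attach polarity affirmative -lu (after consonant 'p') → penguplu.
number = dual: zero marking, form stays penguplu.
Attach aspect imperfective -nge → penguplunge.
Vowel deletion: no change.
Nasal assimilation: no change.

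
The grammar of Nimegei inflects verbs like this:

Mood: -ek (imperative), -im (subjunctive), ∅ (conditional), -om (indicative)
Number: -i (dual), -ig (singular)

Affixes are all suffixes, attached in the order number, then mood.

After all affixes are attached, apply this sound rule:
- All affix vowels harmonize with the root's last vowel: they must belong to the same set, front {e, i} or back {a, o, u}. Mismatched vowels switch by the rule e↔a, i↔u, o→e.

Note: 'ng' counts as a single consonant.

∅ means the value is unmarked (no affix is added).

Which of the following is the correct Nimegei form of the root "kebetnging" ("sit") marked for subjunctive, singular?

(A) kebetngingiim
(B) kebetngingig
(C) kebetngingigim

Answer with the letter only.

C

Attach number singular -ig → kebetngingig.
Attach mood subjunctive -im → kebetngingigim.
Vowel harmony: no change.
So the correct form is kebetngingigim, option (C).
(A) kebetngingiim is wrong: it uses dual instead of singular for number.
(B) kebetngingig is wrong: it uses conditional instead of subjunctive for mood.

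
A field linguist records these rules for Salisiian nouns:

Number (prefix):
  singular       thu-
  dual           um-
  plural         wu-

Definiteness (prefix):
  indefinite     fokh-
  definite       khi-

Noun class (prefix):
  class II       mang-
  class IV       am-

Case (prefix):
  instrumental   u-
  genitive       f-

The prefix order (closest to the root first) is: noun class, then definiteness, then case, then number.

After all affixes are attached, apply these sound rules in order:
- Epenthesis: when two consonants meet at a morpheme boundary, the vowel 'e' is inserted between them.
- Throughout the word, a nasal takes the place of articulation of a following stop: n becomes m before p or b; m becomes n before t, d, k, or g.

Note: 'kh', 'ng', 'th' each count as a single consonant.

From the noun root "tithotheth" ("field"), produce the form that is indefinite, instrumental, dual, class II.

umufokhemangetithotheth

Attach noun class class II mang- → mangtithotheth.
Attach definiteness indefinite fokh- → fokhmangtithotheth.
Attach case instrumental u- → ufokhmangtithotheth.
Attach number dual um- → umufokhmangtithotheth.
Apply epenthesis: umufokhmangtithotheth → umufokhemangetithotheth.
Nasal assimilation: no change.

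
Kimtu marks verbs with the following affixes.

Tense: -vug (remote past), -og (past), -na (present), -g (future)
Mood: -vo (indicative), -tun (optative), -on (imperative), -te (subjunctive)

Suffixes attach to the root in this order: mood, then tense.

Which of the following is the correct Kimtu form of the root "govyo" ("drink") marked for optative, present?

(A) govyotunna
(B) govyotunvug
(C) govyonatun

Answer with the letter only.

Attach mood optative -tun → govyotun.
Attach tense present -na → govyotunna.
So the correct form is govyotunna, option (A).
(B) govyotunvug is wrong: it uses remote past instead of present for tense.
(C) govyonatun is wrong: it has the affixes in the wrong order.

A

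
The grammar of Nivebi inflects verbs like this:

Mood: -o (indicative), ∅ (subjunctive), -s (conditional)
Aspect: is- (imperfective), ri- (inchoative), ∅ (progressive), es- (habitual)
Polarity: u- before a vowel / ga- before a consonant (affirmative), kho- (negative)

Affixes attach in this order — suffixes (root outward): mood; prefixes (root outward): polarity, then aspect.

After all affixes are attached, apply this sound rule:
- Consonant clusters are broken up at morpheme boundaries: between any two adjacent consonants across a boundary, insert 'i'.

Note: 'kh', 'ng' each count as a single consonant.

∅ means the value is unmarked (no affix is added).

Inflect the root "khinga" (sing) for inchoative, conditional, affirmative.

rigakhingas

Attach mood conditional -s → khingas.
Attach polarity affirmative ga- (before consonant 'kh') → gakhingas.
Attach aspect inchoative ri- → rigakhingas.
Epenthesis: no change.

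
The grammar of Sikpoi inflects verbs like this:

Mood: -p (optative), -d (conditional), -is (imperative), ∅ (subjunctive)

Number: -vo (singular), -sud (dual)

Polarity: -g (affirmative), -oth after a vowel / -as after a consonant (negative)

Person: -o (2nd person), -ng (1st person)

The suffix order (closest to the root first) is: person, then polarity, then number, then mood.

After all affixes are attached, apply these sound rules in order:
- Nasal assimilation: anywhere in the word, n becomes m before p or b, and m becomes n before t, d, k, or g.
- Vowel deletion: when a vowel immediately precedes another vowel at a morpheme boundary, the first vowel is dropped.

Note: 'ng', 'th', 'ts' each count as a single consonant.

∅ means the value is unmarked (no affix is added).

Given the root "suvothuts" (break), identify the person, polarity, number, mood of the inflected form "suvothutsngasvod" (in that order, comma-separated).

1st person, negative, singular, conditional

Segment: suvothuts-ng-as-vo-d.
person: -ng → 1st person.
polarity: -oth/as → negative.
number: -vo → singular.
mood: -d → conditional.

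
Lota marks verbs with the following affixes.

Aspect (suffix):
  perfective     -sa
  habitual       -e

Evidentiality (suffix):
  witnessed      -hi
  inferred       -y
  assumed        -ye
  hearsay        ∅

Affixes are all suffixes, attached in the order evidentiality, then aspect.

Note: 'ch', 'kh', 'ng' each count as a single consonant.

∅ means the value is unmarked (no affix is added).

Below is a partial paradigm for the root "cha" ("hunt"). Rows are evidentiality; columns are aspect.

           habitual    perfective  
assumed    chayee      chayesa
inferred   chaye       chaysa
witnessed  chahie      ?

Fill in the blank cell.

chahisa

Attach evidentiality witnessed -hi → chahi.
Attach aspect perfective -sa → chahisa.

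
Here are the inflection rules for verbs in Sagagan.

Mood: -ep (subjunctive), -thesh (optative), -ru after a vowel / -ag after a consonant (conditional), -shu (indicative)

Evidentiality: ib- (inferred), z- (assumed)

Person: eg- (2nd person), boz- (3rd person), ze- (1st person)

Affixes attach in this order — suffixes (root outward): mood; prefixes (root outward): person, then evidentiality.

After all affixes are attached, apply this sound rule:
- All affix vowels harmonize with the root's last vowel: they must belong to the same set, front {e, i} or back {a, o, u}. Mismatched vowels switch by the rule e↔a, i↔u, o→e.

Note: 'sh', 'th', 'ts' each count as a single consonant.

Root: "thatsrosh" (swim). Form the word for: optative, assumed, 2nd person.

zagthatsroshthash

Attach mood optative -thesh → thatsroshthesh.
Attach person 2nd person eg- → egthatsroshthesh.
Attach evidentiality assumed z- → zegthatsroshthesh.
Apply vowel harmony: zegthatsroshthesh → zagthatsroshthash.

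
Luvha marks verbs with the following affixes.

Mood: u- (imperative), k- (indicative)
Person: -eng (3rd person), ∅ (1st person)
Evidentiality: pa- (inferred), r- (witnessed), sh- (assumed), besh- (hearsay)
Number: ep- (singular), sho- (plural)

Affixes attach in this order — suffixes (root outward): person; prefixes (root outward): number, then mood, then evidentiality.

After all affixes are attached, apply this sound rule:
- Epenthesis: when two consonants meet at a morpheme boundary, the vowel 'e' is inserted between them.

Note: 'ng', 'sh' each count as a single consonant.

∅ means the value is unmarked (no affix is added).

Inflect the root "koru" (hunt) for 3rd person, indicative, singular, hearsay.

Attach number singular ep- → epkoru.
Attach mood indicative k- → kepkoru.
Attach evidentiality hearsay besh- → beshkepkoru.
Attach person 3rd person -eng → beshkepkorueng.
Apply epenthesis: beshkepkorueng → beshekepekorueng.

beshekepekorueng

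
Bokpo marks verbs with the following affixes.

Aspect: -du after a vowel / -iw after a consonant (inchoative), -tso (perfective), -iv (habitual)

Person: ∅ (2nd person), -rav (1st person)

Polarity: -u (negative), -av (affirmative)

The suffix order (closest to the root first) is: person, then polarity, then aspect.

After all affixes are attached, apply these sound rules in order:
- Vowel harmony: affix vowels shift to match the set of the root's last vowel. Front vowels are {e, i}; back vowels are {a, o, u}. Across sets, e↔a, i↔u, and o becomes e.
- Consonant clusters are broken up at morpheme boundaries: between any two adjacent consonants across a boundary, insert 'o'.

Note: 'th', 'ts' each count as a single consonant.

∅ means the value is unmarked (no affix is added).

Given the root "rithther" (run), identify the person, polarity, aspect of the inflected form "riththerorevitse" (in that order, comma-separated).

1st person, negative, perfective

Segment: rithther-rav-u-tso.
person: -rav → 1st person.
polarity: -u → negative.
aspect: -tso → perfective.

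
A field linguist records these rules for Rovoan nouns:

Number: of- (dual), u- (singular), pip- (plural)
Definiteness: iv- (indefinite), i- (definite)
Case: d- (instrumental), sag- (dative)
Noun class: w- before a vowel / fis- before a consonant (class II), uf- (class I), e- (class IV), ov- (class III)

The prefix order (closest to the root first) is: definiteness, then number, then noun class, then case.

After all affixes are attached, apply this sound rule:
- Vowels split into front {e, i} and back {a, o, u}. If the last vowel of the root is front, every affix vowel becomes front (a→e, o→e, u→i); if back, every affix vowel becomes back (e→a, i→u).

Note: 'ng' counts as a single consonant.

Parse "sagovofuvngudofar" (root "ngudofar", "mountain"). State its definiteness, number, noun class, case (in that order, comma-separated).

indefinite, dual, class III, dative

Segment: sag-ov-of-iv-ngudofar.
definiteness: iv- → indefinite.
number: of- → dual.
noun class: ov- → class III.
case: sag- → dative.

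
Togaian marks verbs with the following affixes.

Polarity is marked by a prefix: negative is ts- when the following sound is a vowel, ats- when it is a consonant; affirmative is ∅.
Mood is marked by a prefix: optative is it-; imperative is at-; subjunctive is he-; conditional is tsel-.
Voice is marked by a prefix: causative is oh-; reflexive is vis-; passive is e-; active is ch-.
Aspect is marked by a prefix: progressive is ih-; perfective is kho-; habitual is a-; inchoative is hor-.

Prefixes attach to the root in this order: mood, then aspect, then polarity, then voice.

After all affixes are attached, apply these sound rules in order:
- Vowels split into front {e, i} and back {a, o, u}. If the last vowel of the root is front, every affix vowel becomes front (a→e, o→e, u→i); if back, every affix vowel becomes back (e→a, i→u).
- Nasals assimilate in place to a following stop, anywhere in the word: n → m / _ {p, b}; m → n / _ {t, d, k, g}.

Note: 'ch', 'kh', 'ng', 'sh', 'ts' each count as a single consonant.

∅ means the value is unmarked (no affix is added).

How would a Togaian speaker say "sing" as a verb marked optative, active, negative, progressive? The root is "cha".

chtsuhutcha

Attach mood optative it- → itcha.
Attach aspect progressive ih- → ihitcha.
Attach polarity negative ts- (before vowel 'i') → tsihitcha.
Attach voice active ch- → chtsihitcha.
Apply vowel harmony: chtsihitcha → chtsuhutcha.
Nasal assimilation: no change.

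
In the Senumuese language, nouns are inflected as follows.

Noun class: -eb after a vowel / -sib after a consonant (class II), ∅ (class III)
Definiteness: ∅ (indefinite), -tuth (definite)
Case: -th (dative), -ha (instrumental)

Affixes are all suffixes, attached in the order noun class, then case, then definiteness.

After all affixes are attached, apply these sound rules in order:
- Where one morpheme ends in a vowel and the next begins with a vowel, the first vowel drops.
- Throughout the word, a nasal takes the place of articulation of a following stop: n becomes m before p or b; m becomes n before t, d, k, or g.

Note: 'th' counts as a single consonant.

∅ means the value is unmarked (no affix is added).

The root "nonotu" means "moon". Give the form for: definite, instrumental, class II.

nonotebhatuth

Attach noun class class II -eb (after vowel 'u') → nonotueb.
Attach case instrumental -ha → nonotuebha.
Attach definiteness definite -tuth → nonotuebhatuth.
Apply vowel deletion: nonotuebhatuth → nonotebhatuth.
Nasal assimilation: no change.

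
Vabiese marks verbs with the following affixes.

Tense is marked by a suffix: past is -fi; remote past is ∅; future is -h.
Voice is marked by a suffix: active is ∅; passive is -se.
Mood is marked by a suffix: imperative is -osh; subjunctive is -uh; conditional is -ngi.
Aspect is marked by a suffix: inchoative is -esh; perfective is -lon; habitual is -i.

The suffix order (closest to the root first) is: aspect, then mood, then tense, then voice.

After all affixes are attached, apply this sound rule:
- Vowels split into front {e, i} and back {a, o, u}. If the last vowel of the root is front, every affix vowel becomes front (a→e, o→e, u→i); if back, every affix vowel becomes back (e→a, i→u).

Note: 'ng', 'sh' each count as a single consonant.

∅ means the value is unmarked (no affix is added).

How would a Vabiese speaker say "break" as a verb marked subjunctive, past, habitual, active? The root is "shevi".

sheviiihfi

Attach aspect habitual -i → shevii.
Attach mood subjunctive -uh → sheviiuh.
Attach tense past -fi → sheviiuhfi.
voice = active: zero marking, form stays sheviiuhfi.
Apply vowel harmony: sheviiuhfi → sheviiihfi.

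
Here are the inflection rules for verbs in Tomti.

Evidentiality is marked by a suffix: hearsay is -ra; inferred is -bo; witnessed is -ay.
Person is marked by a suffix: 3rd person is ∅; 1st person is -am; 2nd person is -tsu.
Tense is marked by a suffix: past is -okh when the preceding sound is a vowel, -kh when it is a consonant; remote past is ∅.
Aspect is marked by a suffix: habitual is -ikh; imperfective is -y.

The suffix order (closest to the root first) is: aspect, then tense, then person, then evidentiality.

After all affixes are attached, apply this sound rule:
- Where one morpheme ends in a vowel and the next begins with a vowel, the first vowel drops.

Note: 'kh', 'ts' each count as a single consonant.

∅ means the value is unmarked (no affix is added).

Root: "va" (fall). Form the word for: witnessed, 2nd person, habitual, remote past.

Attach aspect habitual -ikh → vaikh.
tense = remote past: zero marking, form stays vaikh.
Attach person 2nd person -tsu → vaikhtsu.
Attach evidentiality witnessed -ay → vaikhtsuay.
Apply vowel deletion: vaikhtsuay → vikhtsay.

vikhtsay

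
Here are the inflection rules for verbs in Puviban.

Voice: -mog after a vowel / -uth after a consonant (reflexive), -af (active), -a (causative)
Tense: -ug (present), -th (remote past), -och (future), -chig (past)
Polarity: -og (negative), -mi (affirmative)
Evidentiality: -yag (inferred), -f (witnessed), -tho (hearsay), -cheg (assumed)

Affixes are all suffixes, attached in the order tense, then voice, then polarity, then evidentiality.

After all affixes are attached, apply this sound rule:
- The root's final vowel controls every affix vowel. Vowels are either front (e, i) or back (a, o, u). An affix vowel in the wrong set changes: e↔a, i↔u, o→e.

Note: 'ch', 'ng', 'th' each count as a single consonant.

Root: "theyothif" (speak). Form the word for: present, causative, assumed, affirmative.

Attach tense present -ug → theyothifug.
Attach voice causative -a → theyothifuga.
Attach polarity affirmative -mi → theyothifugami.
Attach evidentiality assumed -cheg → theyothifugamicheg.
Apply vowel harmony: theyothifugamicheg → theyothifigemicheg.

theyothifigemicheg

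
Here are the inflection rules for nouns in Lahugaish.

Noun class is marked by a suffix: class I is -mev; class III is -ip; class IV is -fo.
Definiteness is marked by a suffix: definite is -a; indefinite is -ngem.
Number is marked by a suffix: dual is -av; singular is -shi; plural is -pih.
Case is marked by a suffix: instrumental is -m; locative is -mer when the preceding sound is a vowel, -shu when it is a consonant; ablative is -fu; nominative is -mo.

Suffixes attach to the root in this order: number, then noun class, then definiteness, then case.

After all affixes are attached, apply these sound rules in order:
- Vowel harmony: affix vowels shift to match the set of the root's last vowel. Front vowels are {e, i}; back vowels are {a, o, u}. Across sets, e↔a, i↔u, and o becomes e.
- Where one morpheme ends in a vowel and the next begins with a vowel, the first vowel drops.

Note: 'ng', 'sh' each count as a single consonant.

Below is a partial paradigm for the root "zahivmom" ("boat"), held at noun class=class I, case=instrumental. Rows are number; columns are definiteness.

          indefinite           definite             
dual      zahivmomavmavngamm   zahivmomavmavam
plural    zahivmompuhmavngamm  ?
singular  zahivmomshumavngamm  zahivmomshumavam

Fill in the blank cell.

Attach number plural -pih → zahivmompih.
Attach noun class class I -mev → zahivmompihmev.
Attach definiteness definite -a → zahivmompihmeva.
Attach case instrumental -m → zahivmompihmevam.
Apply vowel harmony: zahivmompihmevam → zahivmompuhmavam.
Vowel deletion: no change.

zahivmompuhmavam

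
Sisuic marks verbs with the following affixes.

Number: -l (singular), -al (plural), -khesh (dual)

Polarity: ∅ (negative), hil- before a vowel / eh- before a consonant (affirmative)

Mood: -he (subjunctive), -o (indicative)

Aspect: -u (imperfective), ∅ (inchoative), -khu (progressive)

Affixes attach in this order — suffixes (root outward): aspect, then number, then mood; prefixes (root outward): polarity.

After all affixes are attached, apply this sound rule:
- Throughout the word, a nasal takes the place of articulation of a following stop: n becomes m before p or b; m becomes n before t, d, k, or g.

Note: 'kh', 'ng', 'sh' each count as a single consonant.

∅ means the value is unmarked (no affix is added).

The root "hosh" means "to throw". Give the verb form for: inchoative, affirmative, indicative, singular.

Attach polarity affirmative eh- (before consonant 'h') → ehhosh.
aspect = inchoative: zero marking, form stays ehhosh.
Attach number singular -l → ehhoshl.
Attach mood indicative -o → ehhoshlo.
Nasal assimilation: no change.

ehhoshlo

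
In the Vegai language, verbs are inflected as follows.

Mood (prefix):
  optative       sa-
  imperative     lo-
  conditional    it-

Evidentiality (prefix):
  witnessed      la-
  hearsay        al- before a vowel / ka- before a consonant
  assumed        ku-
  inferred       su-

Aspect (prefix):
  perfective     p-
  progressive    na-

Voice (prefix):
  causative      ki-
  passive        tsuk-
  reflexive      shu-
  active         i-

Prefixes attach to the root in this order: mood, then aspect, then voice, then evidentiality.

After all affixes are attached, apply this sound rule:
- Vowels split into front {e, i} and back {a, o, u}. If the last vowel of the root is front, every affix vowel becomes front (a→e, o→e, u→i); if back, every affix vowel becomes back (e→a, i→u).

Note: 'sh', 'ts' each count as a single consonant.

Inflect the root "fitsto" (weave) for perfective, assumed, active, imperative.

Attach mood imperative lo- → lofitsto.
Attach aspect perfective p- → plofitsto.
Attach voice active i- → iplofitsto.
Attach evidentiality assumed ku- → kuiplofitsto.
Apply vowel harmony: kuiplofitsto → kuuplofitsto.

kuuplofitsto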